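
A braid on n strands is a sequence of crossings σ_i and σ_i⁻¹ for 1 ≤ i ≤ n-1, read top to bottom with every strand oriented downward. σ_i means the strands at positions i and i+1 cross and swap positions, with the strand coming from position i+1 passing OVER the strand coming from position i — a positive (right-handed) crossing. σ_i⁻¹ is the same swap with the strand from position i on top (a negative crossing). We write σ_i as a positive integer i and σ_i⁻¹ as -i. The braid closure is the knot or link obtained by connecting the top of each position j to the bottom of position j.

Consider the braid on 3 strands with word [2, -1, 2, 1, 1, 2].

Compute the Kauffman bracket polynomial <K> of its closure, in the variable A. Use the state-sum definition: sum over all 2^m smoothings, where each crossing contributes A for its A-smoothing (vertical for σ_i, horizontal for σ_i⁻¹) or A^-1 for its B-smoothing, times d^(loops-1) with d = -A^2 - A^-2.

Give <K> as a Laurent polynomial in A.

Braid: s2 s1^-1 s2 s1 s1 s2 on 3 strands, 6 crossings.
Writhe w = (#positive) - (#negative) = 5 - 1 = 4.
State-sum expansion of <K>. There are 2^6 = 64 states.
For each crossing: s=0 is the vertical smoothing, s=1 horizontal. Crossing k contributes A^(sign_k * (1 - 2*s_k)); loop factor d = -A^2 - A^-2.
Tabulate the states by total A-exponent and number of loops L (A-exp: L × count):
  A^6: L=2 ×1
  A^4: L=1 ×3, L=3 ×3
  A^2: L=2 ×14, L=4 ×1
  A^0: L=1 ×10, L=3 ×10
  A^-2: L=2 ×13, L=4 ×2
  A^-4: L=3 ×6
  A^-6: L=4 ×1
Each group contributes A^e * Σ count * d^(L-1):
Powers of d = -A^2 - A^-2: d^2 = A^4 + 2 + A^-4; d^3 = -A^6 - 3*A^2 - 3*A^-2 - A^-6.
  A^6 * (d) = -A^8 - A^4
  A^4 * (3 + 3*d^2) = 3*A^8 + 9*A^4 + 3
  A^2 * (14*d + d^3) = -A^8 - 17*A^4 - 17 - A^-4
  A^0 * (10 + 10*d^2) = 10*A^4 + 30 + 10*A^-4
  A^-2 * (13*d + 2*d^3) = -2*A^4 - 19 - 19*A^-4 - 2*A^-8
  A^-4 * (6*d^2) = 6 + 12*A^-4 + 6*A^-8
  A^-6 * (d^3) = -1 - 3*A^-4 - 3*A^-8 - A^-12
Summing the groups: <K> = A^8 - A^4 + 2 - A^-4 + A^-8 - A^-12

Answer: A^8 - A^4 + 2 - A^-4 + A^-8 - A^-12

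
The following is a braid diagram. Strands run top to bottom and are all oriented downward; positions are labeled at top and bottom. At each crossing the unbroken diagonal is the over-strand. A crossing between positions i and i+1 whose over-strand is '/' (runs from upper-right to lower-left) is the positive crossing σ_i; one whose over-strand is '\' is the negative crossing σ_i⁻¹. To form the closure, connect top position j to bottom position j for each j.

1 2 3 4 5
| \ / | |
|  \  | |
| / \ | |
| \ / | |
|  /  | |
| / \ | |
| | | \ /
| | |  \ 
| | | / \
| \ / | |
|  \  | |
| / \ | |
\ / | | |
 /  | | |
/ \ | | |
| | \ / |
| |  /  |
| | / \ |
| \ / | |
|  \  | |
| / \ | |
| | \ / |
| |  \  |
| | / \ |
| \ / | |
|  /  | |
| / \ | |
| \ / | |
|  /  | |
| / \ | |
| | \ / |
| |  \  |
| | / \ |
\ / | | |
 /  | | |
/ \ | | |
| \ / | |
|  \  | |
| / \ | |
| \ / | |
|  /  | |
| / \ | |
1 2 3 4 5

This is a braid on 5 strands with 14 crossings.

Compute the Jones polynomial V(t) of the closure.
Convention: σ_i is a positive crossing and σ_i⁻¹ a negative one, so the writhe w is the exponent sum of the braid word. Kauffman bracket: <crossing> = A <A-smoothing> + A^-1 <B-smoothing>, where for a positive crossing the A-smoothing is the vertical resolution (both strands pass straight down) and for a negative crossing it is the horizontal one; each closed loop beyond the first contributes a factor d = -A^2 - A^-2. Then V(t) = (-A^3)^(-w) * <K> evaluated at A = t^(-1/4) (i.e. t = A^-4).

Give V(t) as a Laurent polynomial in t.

Reading the diagram top to bottom ('/'-over between positions i,i+1 = s_i, '\'-over = s_i^-1): braid word = s2^-1 s2 s4^-1 s2^-1 s1 s3 s2^-1 s3^-1 s2 s2 s3^-1 s1 s2^-1 s2.
The presented braid s2^-1 s2 s4^-1 s2^-1 s1 s3 s2^-1 s3^-1 s2 s2 s3^-1 s1 s2^-1 s2 on 5 strands reduces by inverse Markov moves (closure unchanged at each step):
  Deconjugate: the word is γ·β·γ⁻¹ with γ = s2^-1 s2 (prefix) and γ⁻¹ = s2^-1 s2 (suffix); strip both.
Reduced to β = s4^-1 s2^-1 s1 s3 s2^-1 s3^-1 s2 s2 s3^-1 s1 on 5 strands, 10 crossings.
Compute on β:
Braid: s4^-1 s2^-1 s1 s3 s2^-1 s3^-1 s2 s2 s3^-1 s1 on 5 strands, 10 crossings.
Writhe w = (#positive) - (#negative) = 5 - 5 = 0.
Enumerate smoothing states for the bracket polynomial. There are 2^10 = 1024 states.
Smooth each crossing (0=||, 1=⌣⌢); contribution A^(Σ sign_k(1-2s_k)) * d^(L-1).
Tabulate the states by total A-exponent and number of loops L (A-exp: L × count):
  A^10: L=4 ×1
  A^8: L=3 ×9, L=5 ×1
  A^6: L=2 ×27, L=4 ×18
  A^4: L=1 ×28, L=3 ×78, L=5 ×14
  A^2: L=2 ×116, L=4 ×88, L=6 ×6
  A^0: L=1 ×27, L=3 ×178, L=5 ×46, L=7 ×1
  A^-2: L=2 ×78, L=4 ×123, L=6 ×9
  A^-4: L=1 ×6, L=3 ×78, L=5 ×36
  A^-6: L=2 ×11, L=4 ×31, L=6 ×3
  A^-8: L=3 ×6, L=5 ×4
  A^-10: L=4 ×1
Each group contributes A^e * Σ count * d^(L-1):
Powers of d = -A^2 - A^-2: d^2 = A^4 + 2 + A^-4; d^3 = -A^6 - 3*A^2 - 3*A^-2 - A^-6; d^4 = A^8 + 4*A^4 + 6 + 4*A^-4 + A^-8; d^5 = -A^10 - 5*A^6 - 10*A^2 - 10*A^-2 - 5*A^-6 - A^-10; d^6 = A^12 + 6*A^8 + 15*A^4 + 20 + 15*A^-4 + 6*A^-8 + A^-12.
  A^10 * (d^3) = -A^16 - 3*A^12 - 3*A^8 - A^4
  A^8 * (9*d^2 + d^4) = A^16 + 13*A^12 + 24*A^8 + 13*A^4 + 1
  A^6 * (27*d + 18*d^3) = -18*A^12 - 81*A^8 - 81*A^4 - 18
  A^4 * (28 + 78*d^2 + 14*d^4) = 14*A^12 + 134*A^8 + 268*A^4 + 134 + 14*A^-4
  A^2 * (116*d + 88*d^3 + 6*d^5) = -6*A^12 - 118*A^8 - 440*A^4 - 440 - 118*A^-4 - 6*A^-8
  A^0 * (27 + 178*d^2 + 46*d^4 + d^6) = A^12 + 52*A^8 + 377*A^4 + 679 + 377*A^-4 + 52*A^-8 + A^-12
  A^-2 * (78*d + 123*d^3 + 9*d^5) = -9*A^8 - 168*A^4 - 537 - 537*A^-4 - 168*A^-8 - 9*A^-12
  A^-4 * (6 + 78*d^2 + 36*d^4) = 36*A^4 + 222 + 378*A^-4 + 222*A^-8 + 36*A^-12
  A^-6 * (11*d + 31*d^3 + 3*d^5) = -3*A^4 - 46 - 134*A^-4 - 134*A^-8 - 46*A^-12 - 3*A^-16
  A^-8 * (6*d^2 + 4*d^4) = 4 + 22*A^-4 + 36*A^-8 + 22*A^-12 + 4*A^-16
  A^-10 * (d^3) = -A^-4 - 3*A^-8 - 3*A^-12 - A^-16
Summing the groups: <K> = A^12 - A^8 + A^4 - 1 + A^-4 - A^-8 + A^-12
Normalise by the writhe: (-A^3)^(-w) = (-A^3)^(0) = 1, so f(A) = 1 * <K> = A^12 - A^8 + A^4 - 1 + A^-4 - A^-8 + A^-12.
Substitute A = t^(-1/4), i.e. A^e → t^(-e/4): V(t) = t^3 - t^2 + t - 1 + t^-1 - t^-2 + t^-3

Answer: t^3 - t^2 + t - 1 + t^-1 - t^-2 + t^-3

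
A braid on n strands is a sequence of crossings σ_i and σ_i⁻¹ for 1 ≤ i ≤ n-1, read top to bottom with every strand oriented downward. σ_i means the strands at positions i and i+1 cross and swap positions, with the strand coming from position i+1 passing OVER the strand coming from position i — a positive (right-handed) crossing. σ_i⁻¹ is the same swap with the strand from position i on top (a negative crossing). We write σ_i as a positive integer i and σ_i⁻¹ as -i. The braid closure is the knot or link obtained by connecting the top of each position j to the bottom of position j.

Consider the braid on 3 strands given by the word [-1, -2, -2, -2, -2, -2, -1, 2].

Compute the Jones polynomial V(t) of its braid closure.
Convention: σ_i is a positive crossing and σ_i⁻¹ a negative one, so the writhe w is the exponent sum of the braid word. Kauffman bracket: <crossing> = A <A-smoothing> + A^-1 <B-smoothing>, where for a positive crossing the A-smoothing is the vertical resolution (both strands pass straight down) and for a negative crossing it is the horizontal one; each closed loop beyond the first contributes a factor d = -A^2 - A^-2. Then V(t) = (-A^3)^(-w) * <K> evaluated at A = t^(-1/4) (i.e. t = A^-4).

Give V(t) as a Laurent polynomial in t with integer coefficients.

Braid: s1^-1 s2^-1 s2^-1 s2^-1 s2^-1 s2^-1 s1^-1 s2 on 3 strands, 8 crossings.
Writhe w = (#positive) - (#negative) = 1 - 7 = -6.
Enumerate smoothing states for the bracket polynomial. There are 2^8 = 256 states.
Smooth each crossing (0=||, 1=⌣⌢); contribution A^(Σ sign_k(1-2s_k)) * d^(L-1).
Tabulate the states by total A-exponent and number of loops L (A-exp: L × count):
  A^8: L=6 ×1
  A^6: L=5 ×8
  A^4: L=4 ×25, L=6 ×3
  A^2: L=3 ×40, L=5 ×15, L=7 ×1
  A^0: L=2 ×35, L=4 ×30, L=6 ×5
  A^-2: L=1 ×15, L=3 ×31, L=5 ×10
  A^-4: L=2 ×18, L=4 ×10
  A^-6: L=1 ×2, L=3 ×6
  A^-8: L=2 ×1
Each group contributes A^e * Σ count * d^(L-1):
Powers of d = -A^2 - A^-2: d^2 = A^4 + 2 + A^-4; d^3 = -A^6 - 3*A^2 - 3*A^-2 - A^-6; d^4 = A^8 + 4*A^4 + 6 + 4*A^-4 + A^-8; d^5 = -A^10 - 5*A^6 - 10*A^2 - 10*A^-2 - 5*A^-6 - A^-10; d^6 = A^12 + 6*A^8 + 15*A^4 + 20 + 15*A^-4 + 6*A^-8 + A^-12.
  A^8 * (d^5) = -A^18 - 5*A^14 - 10*A^10 - 10*A^6 - 5*A^2 - A^-2
  A^6 * (8*d^4) = 8*A^14 + 32*A^10 + 48*A^6 + 32*A^2 + 8*A^-2
  A^4 * (25*d^3 + 3*d^5) = -3*A^14 - 40*A^10 - 105*A^6 - 105*A^2 - 40*A^-2 - 3*A^-6
  A^2 * (40*d^2 + 15*d^4 + d^6) = A^14 + 21*A^10 + 115*A^6 + 190*A^2 + 115*A^-2 + 21*A^-6 + A^-10
  A^0 * (35*d + 30*d^3 + 5*d^5) = -5*A^10 - 55*A^6 - 175*A^2 - 175*A^-2 - 55*A^-6 - 5*A^-10
  A^-2 * (15 + 31*d^2 + 10*d^4) = 10*A^6 + 71*A^2 + 137*A^-2 + 71*A^-6 + 10*A^-10
  A^-4 * (18*d + 10*d^3) = -10*A^2 - 48*A^-2 - 48*A^-6 - 10*A^-10
  A^-6 * (2 + 6*d^2) = 6*A^-2 + 14*A^-6 + 6*A^-10
  A^-8 * (d) = -A^-6 - A^-10
Summing the groups: <K> = -A^18 + A^14 - 2*A^10 + 3*A^6 - 2*A^2 + 2*A^-2 - A^-6 + A^-10
Normalise by the writhe: (-A^3)^(-w) = (-A^3)^(6) = A^18, so f(A) = A^18 * <K> = -A^36 + A^32 - 2*A^28 + 3*A^24 - 2*A^20 + 2*A^16 - A^12 + A^8.
Substitute A = t^(-1/4), i.e. A^e → t^(-e/4): V(t) = t^-2 - t^-3 + 2*t^-4 - 2*t^-5 + 3*t^-6 - 2*t^-7 + t^-8 - t^-9

Answer: t^-2 - t^-3 + 2*t^-4 - 2*t^-5 + 3*t^-6 - 2*t^-7 + t^-8 - t^-9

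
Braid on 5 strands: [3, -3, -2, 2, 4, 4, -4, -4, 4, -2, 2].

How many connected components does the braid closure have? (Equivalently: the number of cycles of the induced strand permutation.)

Track the strand permutation on 5 strands, starting from identity.
  step 1: s3 swaps positions 3,4 -> [1 2 4 3 5]
  step 2: s3^-1 swaps positions 3,4 -> [1 2 3 4 5]
  step 3: s2^-1 swaps positions 2,3 -> [1 3 2 4 5]
  step 4: s2 swaps positions 2,3 -> [1 2 3 4 5]
  step 5: s4 swaps positions 4,5 -> [1 2 3 5 4]
  step 6: s4 swaps positions 4,5 -> [1 2 3 4 5]
  step 7: s4^-1 swaps positions 4,5 -> [1 2 3 5 4]
  step 8: s4^-1 swaps positions 4,5 -> [1 2 3 4 5]
  step 9: s4 swaps positions 4,5 -> [1 2 3 5 4]
  step 10: s2^-1 swaps positions 2,3 -> [1 3 2 5 4]
  step 11: s2 swaps positions 2,3 -> [1 2 3 5 4]
Final permutation (position -> original strand): [1 2 3 5 4]
Closure components = cycle count of this permutation = 4.

Answer: 4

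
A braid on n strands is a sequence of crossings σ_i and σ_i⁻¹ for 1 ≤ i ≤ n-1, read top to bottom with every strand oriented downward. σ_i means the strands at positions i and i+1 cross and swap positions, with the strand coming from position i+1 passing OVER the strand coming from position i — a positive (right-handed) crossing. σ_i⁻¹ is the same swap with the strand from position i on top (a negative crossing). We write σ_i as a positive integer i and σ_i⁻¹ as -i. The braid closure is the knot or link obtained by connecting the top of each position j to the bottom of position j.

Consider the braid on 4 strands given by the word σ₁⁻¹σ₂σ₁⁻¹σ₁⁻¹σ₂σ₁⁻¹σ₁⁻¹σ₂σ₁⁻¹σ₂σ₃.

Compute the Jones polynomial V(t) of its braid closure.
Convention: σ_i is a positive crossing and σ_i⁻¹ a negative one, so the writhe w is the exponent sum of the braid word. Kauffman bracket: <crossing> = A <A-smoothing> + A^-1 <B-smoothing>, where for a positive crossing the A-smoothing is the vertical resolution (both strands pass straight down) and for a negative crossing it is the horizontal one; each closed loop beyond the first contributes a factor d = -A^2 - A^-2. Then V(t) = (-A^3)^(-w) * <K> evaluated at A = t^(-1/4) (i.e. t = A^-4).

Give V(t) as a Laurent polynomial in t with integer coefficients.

The presented braid s1^-1 s2 s1^-1 s1^-1 s2 s1^-1 s1^-1 s2 s1^-1 s2 s3 on 4 strands reduces by inverse Markov moves (closure unchanged at each step):
  Destabilize: the word has the form β·s3 where s3 occurs only as the final letter (β ∈ B_3); drop it and the last strand → 3 strands.
Reduced to β = s1^-1 s2 s1^-1 s1^-1 s2 s1^-1 s1^-1 s2 s1^-1 s2 on 3 strands, 10 crossings.
Compute on β:
Braid: s1^-1 s2 s1^-1 s1^-1 s2 s1^-1 s1^-1 s2 s1^-1 s2 on 3 strands, 10 crossings.
Writhe w = (#positive) - (#negative) = 4 - 6 = -2.
State-sum expansion of <K>. There are 2^10 = 1024 states.
For each crossing: s=0 is the vertical smoothing, s=1 horizontal. Crossing k contributes A^(sign_k * (1 - 2*s_k)); loop factor d = -A^2 - A^-2.
Tabulate the states by total A-exponent and number of loops L (A-exp: L × count):
  A^10: L=7 ×1
  A^8: L=6 ×10
  A^6: L=5 ×45
  A^4: L=4 ×118, L=6 ×2
  A^2: L=3 ×193, L=5 ×17
  A^0: L=2 ×192, L=4 ×59, L=6 ×1
  A^-2: L=1 ×95, L=3 ×108, L=5 ×7
  A^-4: L=2 ×95, L=4 ×25
  A^-6: L=3 ×43, L=5 ×2
  A^-8: L=4 ×10
  A^-10: L=5 ×1
Each group contributes A^e * Σ count * d^(L-1):
Powers of d = -A^2 - A^-2: d^2 = A^4 + 2 + A^-4; d^3 = -A^6 - 3*A^2 - 3*A^-2 - A^-6; d^4 = A^8 + 4*A^4 + 6 + 4*A^-4 + A^-8; d^5 = -A^10 - 5*A^6 - 10*A^2 - 10*A^-2 - 5*A^-6 - A^-10; d^6 = A^12 + 6*A^8 + 15*A^4 + 20 + 15*A^-4 + 6*A^-8 + A^-12.
  A^10 * (d^6) = A^22 + 6*A^18 + 15*A^14 + 20*A^10 + 15*A^6 + 6*A^2 + A^-2
  A^8 * (10*d^5) = -10*A^18 - 50*A^14 - 100*A^10 - 100*A^6 - 50*A^2 - 10*A^-2
  A^6 * (45*d^4) = 45*A^14 + 180*A^10 + 270*A^6 + 180*A^2 + 45*A^-2
  A^4 * (118*d^3 + 2*d^5) = -2*A^14 - 128*A^10 - 374*A^6 - 374*A^2 - 128*A^-2 - 2*A^-6
  A^2 * (193*d^2 + 17*d^4) = 17*A^10 + 261*A^6 + 488*A^2 + 261*A^-2 + 17*A^-6
  A^0 * (192*d + 59*d^3 + d^5) = -A^10 - 64*A^6 - 379*A^2 - 379*A^-2 - 64*A^-6 - A^-10
  A^-2 * (95 + 108*d^2 + 7*d^4) = 7*A^6 + 136*A^2 + 353*A^-2 + 136*A^-6 + 7*A^-10
  A^-4 * (95*d + 25*d^3) = -25*A^2 - 170*A^-2 - 170*A^-6 - 25*A^-10
  A^-6 * (43*d^2 + 2*d^4) = 2*A^2 + 51*A^-2 + 98*A^-6 + 51*A^-10 + 2*A^-14
  A^-8 * (10*d^3) = -10*A^-2 - 30*A^-6 - 30*A^-10 - 10*A^-14
  A^-10 * (d^4) = A^-2 + 4*A^-6 + 6*A^-10 + 4*A^-14 + A^-18
Summing the groups: <K> = A^22 - 4*A^18 + 8*A^14 - 12*A^10 + 15*A^6 - 16*A^2 + 15*A^-2 - 11*A^-6 + 8*A^-10 - 4*A^-14 + A^-18
Normalise by the writhe: (-A^3)^(-w) = (-A^3)^(2) = A^6, so f(A) = A^6 * <K> = A^28 - 4*A^24 + 8*A^20 - 12*A^16 + 15*A^12 - 16*A^8 + 15*A^4 - 11 + 8*A^-4 - 4*A^-8 + A^-12.
Substitute A = t^(-1/4), i.e. A^e → t^(-e/4): V(t) = t^3 - 4*t^2 + 8*t - 11 + 15*t^-1 - 16*t^-2 + 15*t^-3 - 12*t^-4 + 8*t^-5 - 4*t^-6 + t^-7

Answer: t^3 - 4*t^2 + 8*t - 11 + 15*t^-1 - 16*t^-2 + 15*t^-3 - 12*t^-4 + 8*t^-5 - 4*t^-6 + t^-7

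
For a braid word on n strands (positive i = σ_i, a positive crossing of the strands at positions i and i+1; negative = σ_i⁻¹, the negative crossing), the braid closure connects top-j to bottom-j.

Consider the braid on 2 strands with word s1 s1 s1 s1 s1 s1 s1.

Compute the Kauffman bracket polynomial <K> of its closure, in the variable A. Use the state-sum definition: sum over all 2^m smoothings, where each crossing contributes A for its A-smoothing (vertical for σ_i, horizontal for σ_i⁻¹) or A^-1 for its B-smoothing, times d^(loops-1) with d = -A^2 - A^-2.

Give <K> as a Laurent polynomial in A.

Braid: s1 s1 s1 s1 s1 s1 s1 on 2 strands, 7 crossings.
Writhe w = (#positive) - (#negative) = 7 - 0 = 7.
Enumerate smoothing states for the bracket polynomial. There are 2^7 = 128 states.
For each crossing: s=0 is the vertical smoothing, s=1 horizontal. Crossing k contributes A^(sign_k * (1 - 2*s_k)); loop factor d = -A^2 - A^-2.
Tabulate the states by total A-exponent and number of loops L (A-exp: L × count):
  A^7: L=2 ×1
  A^5: L=1 ×7
  A^3: L=2 ×21
  A^1: L=3 ×35
  A^-1: L=4 ×35
  A^-3: L=5 ×21
  A^-5: L=6 ×7
  A^-7: L=7 ×1
Each group contributes A^e * Σ count * d^(L-1):
Powers of d = -A^2 - A^-2: d^2 = A^4 + 2 + A^-4; d^3 = -A^6 - 3*A^2 - 3*A^-2 - A^-6; d^4 = A^8 + 4*A^4 + 6 + 4*A^-4 + A^-8; d^5 = -A^10 - 5*A^6 - 10*A^2 - 10*A^-2 - 5*A^-6 - A^-10; d^6 = A^12 + 6*A^8 + 15*A^4 + 20 + 15*A^-4 + 6*A^-8 + A^-12.
  A^7 * (d) = -A^9 - A^5
  A^5 * (7) = 7*A^5
  A^3 * (21*d) = -21*A^5 - 21*A
  A^1 * (35*d^2) = 35*A^5 + 70*A + 35*A^-3
  A^-1 * (35*d^3) = -35*A^5 - 105*A - 105*A^-3 - 35*A^-7
  A^-3 * (21*d^4) = 21*A^5 + 84*A + 126*A^-3 + 84*A^-7 + 21*A^-11
  A^-5 * (7*d^5) = -7*A^5 - 35*A - 70*A^-3 - 70*A^-7 - 35*A^-11 - 7*A^-15
  A^-7 * (d^6) = A^5 + 6*A + 15*A^-3 + 20*A^-7 + 15*A^-11 + 6*A^-15 + A^-19
Summing the groups: <K> = -A^9 - A + A^-3 - A^-7 + A^-11 - A^-15 + A^-19

Answer: -A^9 - A + A^-3 - A^-7 + A^-11 - A^-15 + A^-19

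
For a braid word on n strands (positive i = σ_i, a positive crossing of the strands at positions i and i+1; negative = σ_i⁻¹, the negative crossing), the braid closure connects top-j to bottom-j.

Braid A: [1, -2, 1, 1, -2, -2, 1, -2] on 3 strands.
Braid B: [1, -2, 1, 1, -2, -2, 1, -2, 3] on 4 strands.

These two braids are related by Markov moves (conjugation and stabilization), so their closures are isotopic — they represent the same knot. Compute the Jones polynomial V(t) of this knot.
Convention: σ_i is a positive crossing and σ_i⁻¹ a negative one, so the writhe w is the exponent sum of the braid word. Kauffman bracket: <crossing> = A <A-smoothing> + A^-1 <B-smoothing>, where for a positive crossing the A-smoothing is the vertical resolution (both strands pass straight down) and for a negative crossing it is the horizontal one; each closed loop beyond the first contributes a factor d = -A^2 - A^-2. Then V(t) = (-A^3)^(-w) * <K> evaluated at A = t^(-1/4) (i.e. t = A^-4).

Markov-equivalent braids have isotopic closures, hence identical knot invariants. Strip the Markov moves from each word to reach a common short braid β, then compute V(t) once on β.
Braid A: s1 s2^-1 s1 s1 s2^-1 s2^-1 s1 s2^-1 on 3 strands has no conjugating prefix/suffix or stabilization to strip; take β = s1 s2^-1 s1 s1 s2^-1 s2^-1 s1 s2^-1.
Braid B: s1 s2^-1 s1 s1 s2^-1 s2^-1 s1 s2^-1 s3 on 4 strands reduces by inverse Markov moves (closure unchanged at each step):
  Destabilize: the word has the form β·s3 where s3 occurs only as the final letter (β ∈ B_3); drop it and the last strand → 3 strands.
Reduced to β = s1 s2^-1 s1 s1 s2^-1 s2^-1 s1 s2^-1 on 3 strands, 8 crossings.
Both give the same β = s1 s2^-1 s1 s1 s2^-1 s2^-1 s1 s2^-1 on 3 strands, so one state sum suffices:
Braid: s1 s2^-1 s1 s1 s2^-1 s2^-1 s1 s2^-1 on 3 strands, 8 crossings.
Writhe w = (#positive) - (#negative) = 4 - 4 = 0.
Computing the Kauffman bracket via state sum. There are 2^8 = 256 states.
For each crossing: s=0 is the vertical smoothing, s=1 horizontal. Crossing k contributes A^(sign_k * (1 - 2*s_k)); loop factor d = -A^2 - A^-2.
Tabulate the states by total A-exponent and number of loops L (A-exp: L × count):
  A^8: L=5 ×1
  A^6: L=4 ×8
  A^4: L=3 ×27, L=5 ×1
  A^2: L=2 ×47, L=4 ×9
  A^0: L=1 ×37, L=3 ×32, L=5 ×1
  A^-2: L=2 ×47, L=4 ×9
  A^-4: L=3 ×27, L=5 ×1
  A^-6: L=4 ×8
  A^-8: L=5 ×1
Each group contributes A^e * Σ count * d^(L-1):
Powers of d = -A^2 - A^-2: d^2 = A^4 + 2 + A^-4; d^3 = -A^6 - 3*A^2 - 3*A^-2 - A^-6; d^4 = A^8 + 4*A^4 + 6 + 4*A^-4 + A^-8.
  A^8 * (d^4) = A^16 + 4*A^12 + 6*A^8 + 4*A^4 + 1
  A^6 * (8*d^3) = -8*A^12 - 24*A^8 - 24*A^4 - 8
  A^4 * (27*d^2 + d^4) = A^12 + 31*A^8 + 60*A^4 + 31 + A^-4
  A^2 * (47*d + 9*d^3) = -9*A^8 - 74*A^4 - 74 - 9*A^-4
  A^0 * (37 + 32*d^2 + d^4) = A^8 + 36*A^4 + 107 + 36*A^-4 + A^-8
  A^-2 * (47*d + 9*d^3) = -9*A^4 - 74 - 74*A^-4 - 9*A^-8
  A^-4 * (27*d^2 + d^4) = A^4 + 31 + 60*A^-4 + 31*A^-8 + A^-12
  A^-6 * (8*d^3) = -8 - 24*A^-4 - 24*A^-8 - 8*A^-12
  A^-8 * (d^4) = 1 + 4*A^-4 + 6*A^-8 + 4*A^-12 + A^-16
Summing the groups: <K> = A^16 - 3*A^12 + 5*A^8 - 6*A^4 + 7 - 6*A^-4 + 5*A^-8 - 3*A^-12 + A^-16
Normalise by the writhe: (-A^3)^(-w) = (-A^3)^(0) = 1, so f(A) = 1 * <K> = A^16 - 3*A^12 + 5*A^8 - 6*A^4 + 7 - 6*A^-4 + 5*A^-8 - 3*A^-12 + A^-16.
Substitute A = t^(-1/4), i.e. A^e → t^(-e/4): V(t) = t^4 - 3*t^3 + 5*t^2 - 6*t + 7 - 6*t^-1 + 5*t^-2 - 3*t^-3 + t^-4

Answer: t^4 - 3*t^3 + 5*t^2 - 6*t + 7 - 6*t^-1 + 5*t^-2 - 3*t^-3 + t^-4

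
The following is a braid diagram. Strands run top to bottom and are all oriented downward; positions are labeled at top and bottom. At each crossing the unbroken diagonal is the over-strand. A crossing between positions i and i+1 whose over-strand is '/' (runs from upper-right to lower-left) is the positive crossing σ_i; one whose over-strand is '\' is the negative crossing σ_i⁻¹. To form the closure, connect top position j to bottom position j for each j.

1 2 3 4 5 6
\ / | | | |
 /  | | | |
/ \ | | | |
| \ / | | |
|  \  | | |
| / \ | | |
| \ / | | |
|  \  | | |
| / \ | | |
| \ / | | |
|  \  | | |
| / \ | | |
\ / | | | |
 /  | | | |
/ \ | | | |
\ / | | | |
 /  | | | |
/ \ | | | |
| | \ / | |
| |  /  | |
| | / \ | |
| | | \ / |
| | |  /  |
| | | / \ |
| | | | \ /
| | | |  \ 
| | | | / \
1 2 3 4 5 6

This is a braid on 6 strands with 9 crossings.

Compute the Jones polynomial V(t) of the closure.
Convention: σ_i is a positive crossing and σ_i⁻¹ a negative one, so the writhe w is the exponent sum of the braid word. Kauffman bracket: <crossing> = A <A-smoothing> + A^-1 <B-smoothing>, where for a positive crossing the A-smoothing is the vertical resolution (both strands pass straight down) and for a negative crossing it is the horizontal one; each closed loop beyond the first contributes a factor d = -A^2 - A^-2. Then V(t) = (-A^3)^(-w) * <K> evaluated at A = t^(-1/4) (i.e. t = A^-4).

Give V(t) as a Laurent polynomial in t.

Reading the diagram top to bottom ('/'-over between positions i,i+1 = s_i, '\'-over = s_i^-1): braid word = s1 s2^-1 s2^-1 s2^-1 s1 s1 s3 s4 s5^-1.
The presented braid s1 s2^-1 s2^-1 s2^-1 s1 s1 s3 s4 s5^-1 on 6 strands reduces by inverse Markov moves (closure unchanged at each step):
  Destabilize: the word has the form β·s5^-1 where s5^-1 occurs only as the final letter (β ∈ B_5); drop it and the last strand → 5 strands.
  Destabilize: the word has the form β·s4 where s4 occurs only as the final letter (β ∈ B_4); drop it and the last strand → 4 strands.
  Destabilize: the word has the form β·s3 where s3 occurs only as the final letter (β ∈ B_3); drop it and the last strand → 3 strands.
Reduced to β = s1 s2^-1 s2^-1 s2^-1 s1 s1 on 3 strands, 6 crossings.
Compute on β:
Braid: s1 s2^-1 s2^-1 s2^-1 s1 s1 on 3 strands, 6 crossings.
Writhe w = (#positive) - (#negative) = 3 - 3 = 0.
Enumerate smoothing states for the bracket polynomial. There are 2^6 = 64 states.
Smooth each crossing (0=||, 1=⌣⌢); contribution A^(Σ sign_k(1-2s_k)) * d^(L-1).
Tabulate the states by total A-exponent and number of loops L (A-exp: L × count):
  A^6: L=4 ×1
  A^4: L=3 ×6
  A^2: L=2 ×12, L=4 ×3
  A^0: L=1 ×9, L=3 ×10, L=5 ×1
  A^-2: L=2 ×12, L=4 ×3
  A^-4: L=3 ×6
  A^-6: L=4 ×1
Each group contributes A^e * Σ count * d^(L-1):
Powers of d = -A^2 - A^-2: d^2 = A^4 + 2 + A^-4; d^3 = -A^6 - 3*A^2 - 3*A^-2 - A^-6; d^4 = A^8 + 4*A^4 + 6 + 4*A^-4 + A^-8.
  A^6 * (d^3) = -A^12 - 3*A^8 - 3*A^4 - 1
  A^4 * (6*d^2) = 6*A^8 + 12*A^4 + 6
  A^2 * (12*d + 3*d^3) = -3*A^8 - 21*A^4 - 21 - 3*A^-4
  A^0 * (9 + 10*d^2 + d^4) = A^8 + 14*A^4 + 35 + 14*A^-4 + A^-8
  A^-2 * (12*d + 3*d^3) = -3*A^4 - 21 - 21*A^-4 - 3*A^-8
  A^-4 * (6*d^2) = 6 + 12*A^-4 + 6*A^-8
  A^-6 * (d^3) = -1 - 3*A^-4 - 3*A^-8 - A^-12
Summing the groups: <K> = -A^12 + A^8 - A^4 + 3 - A^-4 + A^-8 - A^-12
Normalise by the writhe: (-A^3)^(-w) = (-A^3)^(0) = 1, so f(A) = 1 * <K> = -A^12 + A^8 - A^4 + 3 - A^-4 + A^-8 - A^-12.
Substitute A = t^(-1/4), i.e. A^e → t^(-e/4): V(t) = -t^3 + t^2 - t + 3 - t^-1 + t^-2 - t^-3

Answer: -t^3 + t^2 - t + 3 - t^-1 + t^-2 - t^-3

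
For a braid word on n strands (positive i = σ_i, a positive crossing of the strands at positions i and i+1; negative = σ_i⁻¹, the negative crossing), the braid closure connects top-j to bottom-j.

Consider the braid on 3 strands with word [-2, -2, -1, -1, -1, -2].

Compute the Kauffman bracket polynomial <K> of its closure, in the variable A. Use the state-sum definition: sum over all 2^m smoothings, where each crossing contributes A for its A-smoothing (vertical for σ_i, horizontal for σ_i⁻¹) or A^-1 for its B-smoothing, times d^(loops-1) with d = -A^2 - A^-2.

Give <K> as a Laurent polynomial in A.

Braid: s2^-1 s2^-1 s1^-1 s1^-1 s1^-1 s2^-1 on 3 strands, 6 crossings.
Writhe w = (#positive) - (#negative) = 0 - 6 = -6.
Computing the Kauffman bracket via state sum. There are 2^6 = 64 states.
Smooth each crossing (0=||, 1=⌣⌢); contribution A^(Σ sign_k(1-2s_k)) * d^(L-1).
Tabulate the states by total A-exponent and number of loops L (A-exp: L × count):
  A^6: L=5 ×1
  A^4: L=4 ×6
  A^2: L=3 ×15
  A^0: L=2 ×18, L=4 ×2
  A^-2: L=1 ×9, L=3 ×6
  A^-4: L=2 ×6
  A^-6: L=3 ×1
Each group contributes A^e * Σ count * d^(L-1):
Powers of d = -A^2 - A^-2: d^2 = A^4 + 2 + A^-4; d^3 = -A^6 - 3*A^2 - 3*A^-2 - A^-6; d^4 = A^8 + 4*A^4 + 6 + 4*A^-4 + A^-8.
  A^6 * (d^4) = A^14 + 4*A^10 + 6*A^6 + 4*A^2 + A^-2
  A^4 * (6*d^3) = -6*A^10 - 18*A^6 - 18*A^2 - 6*A^-2
  A^2 * (15*d^2) = 15*A^6 + 30*A^2 + 15*A^-2
  A^0 * (18*d + 2*d^3) = -2*A^6 - 24*A^2 - 24*A^-2 - 2*A^-6
  A^-2 * (9 + 6*d^2) = 6*A^2 + 21*A^-2 + 6*A^-6
  A^-4 * (6*d) = -6*A^-2 - 6*A^-6
  A^-6 * (d^2) = A^-2 + 2*A^-6 + A^-10
Summing the groups: <K> = A^14 - 2*A^10 + A^6 - 2*A^2 + 2*A^-2 + A^-10

Answer: A^14 - 2*A^10 + A^6 - 2*A^2 + 2*A^-2 + A^-10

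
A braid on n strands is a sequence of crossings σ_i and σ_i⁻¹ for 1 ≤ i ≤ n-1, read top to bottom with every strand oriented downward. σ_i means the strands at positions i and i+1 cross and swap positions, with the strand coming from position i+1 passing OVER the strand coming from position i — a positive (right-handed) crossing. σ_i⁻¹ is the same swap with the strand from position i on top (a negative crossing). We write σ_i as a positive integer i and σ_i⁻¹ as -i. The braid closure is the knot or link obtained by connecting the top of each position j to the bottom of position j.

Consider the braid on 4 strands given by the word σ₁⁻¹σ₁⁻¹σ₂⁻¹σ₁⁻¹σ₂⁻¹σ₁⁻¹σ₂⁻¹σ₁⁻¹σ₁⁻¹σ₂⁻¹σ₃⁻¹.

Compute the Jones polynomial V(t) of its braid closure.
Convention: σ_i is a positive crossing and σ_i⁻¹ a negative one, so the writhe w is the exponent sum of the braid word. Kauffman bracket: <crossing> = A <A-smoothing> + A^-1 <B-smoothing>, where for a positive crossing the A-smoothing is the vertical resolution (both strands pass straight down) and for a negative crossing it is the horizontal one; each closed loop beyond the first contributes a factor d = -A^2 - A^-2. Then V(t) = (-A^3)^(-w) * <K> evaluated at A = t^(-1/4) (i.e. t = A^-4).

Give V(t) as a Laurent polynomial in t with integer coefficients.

The presented braid s1^-1 s1^-1 s2^-1 s1^-1 s2^-1 s1^-1 s2^-1 s1^-1 s1^-1 s2^-1 s3^-1 on 4 strands reduces by inverse Markov moves (closure unchanged at each step):
  Destabilize: the word has the form β·s3^-1 where s3^-1 occurs only as the final letter (β ∈ B_3); drop it and the last strand → 3 strands.
Reduced to β = s1^-1 s1^-1 s2^-1 s1^-1 s2^-1 s1^-1 s2^-1 s1^-1 s1^-1 s2^-1 on 3 strands, 10 crossings.
Compute on β:
Braid: s1^-1 s1^-1 s2^-1 s1^-1 s2^-1 s1^-1 s2^-1 s1^-1 s1^-1 s2^-1 on 3 strands, 10 crossings.
Writhe w = (#positive) - (#negative) = 0 - 10 = -10.
State-sum expansion of <K>. There are 2^10 = 1024 states.
For each crossing: s=0 is the vertical smoothing, s=1 horizontal. Crossing k contributes A^(sign_k * (1 - 2*s_k)); loop factor d = -A^2 - A^-2.
Tabulate the states by total A-exponent and number of loops L (A-exp: L × count):
  A^10: L=3 ×1
  A^8: L=2 ×4, L=4 ×6
  A^6: L=1 ×4, L=3 ×30, L=5 ×11
  A^4: L=2 ×48, L=4 ×65, L=6 ×7
  A^2: L=1 ×24, L=3 ×140, L=5 ×45, L=7 ×1
  A^0: L=2 ×129, L=4 ×117, L=6 ×6
  A^-2: L=1 ×43, L=3 ×151, L=5 ×16
  A^-4: L=2 ×96, L=4 ×24
  A^-6: L=1 ×24, L=3 ×21
  A^-8: L=2 ×10
  A^-10: L=3 ×1
Each group contributes A^e * Σ count * d^(L-1):
Powers of d = -A^2 - A^-2: d^2 = A^4 + 2 + A^-4; d^3 = -A^6 - 3*A^2 - 3*A^-2 - A^-6; d^4 = A^8 + 4*A^4 + 6 + 4*A^-4 + A^-8; d^5 = -A^10 - 5*A^6 - 10*A^2 - 10*A^-2 - 5*A^-6 - A^-10; d^6 = A^12 + 6*A^8 + 15*A^4 + 20 + 15*A^-4 + 6*A^-8 + A^-12.
  A^10 * (d^2) = A^14 + 2*A^10 + A^6
  A^8 * (4*d + 6*d^3) = -6*A^14 - 22*A^10 - 22*A^6 - 6*A^2
  A^6 * (4 + 30*d^2 + 11*d^4) = 11*A^14 + 74*A^10 + 130*A^6 + 74*A^2 + 11*A^-2
  A^4 * (48*d + 65*d^3 + 7*d^5) = -7*A^14 - 100*A^10 - 313*A^6 - 313*A^2 - 100*A^-2 - 7*A^-6
  A^2 * (24 + 140*d^2 + 45*d^4 + d^6) = A^14 + 51*A^10 + 335*A^6 + 594*A^2 + 335*A^-2 + 51*A^-6 + A^-10
  A^0 * (129*d + 117*d^3 + 6*d^5) = -6*A^10 - 147*A^6 - 540*A^2 - 540*A^-2 - 147*A^-6 - 6*A^-10
  A^-2 * (43 + 151*d^2 + 16*d^4) = 16*A^6 + 215*A^2 + 441*A^-2 + 215*A^-6 + 16*A^-10
  A^-4 * (96*d + 24*d^3) = -24*A^2 - 168*A^-2 - 168*A^-6 - 24*A^-10
  A^-6 * (24 + 21*d^2) = 21*A^-2 + 66*A^-6 + 21*A^-10
  A^-8 * (10*d) = -10*A^-6 - 10*A^-10
  A^-10 * (d^2) = A^-6 + 2*A^-10 + A^-14
Summing the groups: <K> = -A^10 + A^-6 + A^-14
Normalise by the writhe: (-A^3)^(-w) = (-A^3)^(10) = A^30, so f(A) = A^30 * <K> = -A^40 + A^24 + A^16.
Substitute A = t^(-1/4), i.e. A^e → t^(-e/4): V(t) = t^-4 + t^-6 - t^-10

Answer: t^-4 + t^-6 - t^-10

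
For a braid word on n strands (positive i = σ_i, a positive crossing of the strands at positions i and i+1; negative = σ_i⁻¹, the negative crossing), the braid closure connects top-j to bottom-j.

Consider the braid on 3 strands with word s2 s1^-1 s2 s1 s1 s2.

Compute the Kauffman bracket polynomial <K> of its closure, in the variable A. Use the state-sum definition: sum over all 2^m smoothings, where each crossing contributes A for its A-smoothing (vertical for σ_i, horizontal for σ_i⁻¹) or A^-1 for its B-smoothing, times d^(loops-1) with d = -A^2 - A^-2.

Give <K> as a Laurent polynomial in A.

Braid: s2 s1^-1 s2 s1 s1 s2 on 3 strands, 6 crossings.
Writhe w = (#positive) - (#negative) = 5 - 1 = 4.
State-sum expansion of <K>. There are 2^6 = 64 states.
Each crossing splits two ways (0=vertical, 1=horizontal). The state's weight is A^(#A-smoothings - #B-smoothings) * d^(loops - 1).
Tabulate the states by total A-exponent and number of loops L (A-exp: L × count):
  A^6: L=2 ×1
  A^4: L=1 ×3, L=3 ×3
  A^2: L=2 ×14, L=4 ×1
  A^0: L=1 ×10, L=3 ×10
  A^-2: L=2 ×13, L=4 ×2
  A^-4: L=3 ×6
  A^-6: L=4 ×1
Each group contributes A^e * Σ count * d^(L-1):
Powers of d = -A^2 - A^-2: d^2 = A^4 + 2 + A^-4; d^3 = -A^6 - 3*A^2 - 3*A^-2 - A^-6.
  A^6 * (d) = -A^8 - A^4
  A^4 * (3 + 3*d^2) = 3*A^8 + 9*A^4 + 3
  A^2 * (14*d + d^3) = -A^8 - 17*A^4 - 17 - A^-4
  A^0 * (10 + 10*d^2) = 10*A^4 + 30 + 10*A^-4
  A^-2 * (13*d + 2*d^3) = -2*A^4 - 19 - 19*A^-4 - 2*A^-8
  A^-4 * (6*d^2) = 6 + 12*A^-4 + 6*A^-8
  A^-6 * (d^3) = -1 - 3*A^-4 - 3*A^-8 - A^-12
Summing the groups: <K> = A^8 - A^4 + 2 - A^-4 + A^-8 - A^-12

Answer: A^8 - A^4 + 2 - A^-4 + A^-8 - A^-12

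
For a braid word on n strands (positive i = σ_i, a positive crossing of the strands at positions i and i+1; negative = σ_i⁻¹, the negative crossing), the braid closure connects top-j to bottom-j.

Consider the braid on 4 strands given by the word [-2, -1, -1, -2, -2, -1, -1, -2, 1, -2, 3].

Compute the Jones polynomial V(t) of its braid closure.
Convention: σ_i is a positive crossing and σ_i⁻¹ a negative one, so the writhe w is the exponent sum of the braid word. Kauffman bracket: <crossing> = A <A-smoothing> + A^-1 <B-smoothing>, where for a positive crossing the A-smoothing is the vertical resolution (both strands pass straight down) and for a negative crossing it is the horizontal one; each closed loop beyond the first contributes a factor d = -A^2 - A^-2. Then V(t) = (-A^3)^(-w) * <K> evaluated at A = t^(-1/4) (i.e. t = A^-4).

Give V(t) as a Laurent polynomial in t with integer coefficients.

t^-3 + t^-6 - t^-7 + t^-8 - t^-9 + t^-10 - t^-11

Derivation:
The presented braid s2^-1 s1^-1 s1^-1 s2^-1 s2^-1 s1^-1 s1^-1 s2^-1 s1 s2^-1 s3 on 4 strands reduces by inverse Markov moves (closure unchanged at each step):
  Destabilize: the word has the form β·s3 where s3 occurs only as the final letter (β ∈ B_3); drop it and the last strand → 3 strands.
Reduced to β = s2^-1 s1^-1 s1^-1 s2^-1 s2^-1 s1^-1 s1^-1 s2^-1 s1 s2^-1 on 3 strands, 10 crossings.
Compute on β:
Braid: s2^-1 s1^-1 s1^-1 s2^-1 s2^-1 s1^-1 s1^-1 s2^-1 s1 s2^-1 on 3 strands, 10 crossings.
Writhe w = (#positive) - (#negative) = 1 - 9 = -8.
Computing the Kauffman bracket via state sum. There are 2^10 = 1024 states.
Smooth each crossing (0=||, 1=⌣⌢); contribution A^(Σ sign_k(1-2s_k)) * d^(L-1).
Tabulate the states by total A-exponent and number of loops L (A-exp: L × count):
  A^10: L=6 ×1
  A^8: L=5 ×10
  A^6: L=4 ×41, L=6 ×4
  A^4: L=3 ×86, L=5 ×34
  A^2: L=2 ×92, L=4 ×114, L=6 ×4
  A^0: L=1 ×40, L=3 ×185, L=5 ×27
  A^-2: L=2 ×142, L=4 ×67, L=6 ×1
  A^-4: L=1 ×40, L=3 ×76, L=5 ×4
  A^-6: L=2 ×39, L=4 ×6
  A^-8: L=1 ×5, L=3 ×5
  A^-10: L=2 ×1
Each group contributes A^e * Σ count * d^(L-1):
Powers of d = -A^2 - A^-2: d^2 = A^4 + 2 + A^-4; d^3 = -A^6 - 3*A^2 - 3*A^-2 - A^-6; d^4 = A^8 + 4*A^4 + 6 + 4*A^-4 + A^-8; d^5 = -A^10 - 5*A^6 - 10*A^2 - 10*A^-2 - 5*A^-6 - A^-10.
  A^10 * (d^5) = -A^20 - 5*A^16 - 10*A^12 - 10*A^8 - 5*A^4 - 1
  A^8 * (10*d^4) = 10*A^16 + 40*A^12 + 60*A^8 + 40*A^4 + 10
  A^6 * (41*d^3 + 4*d^5) = -4*A^16 - 61*A^12 - 163*A^8 - 163*A^4 - 61 - 4*A^-4
  A^4 * (86*d^2 + 34*d^4) = 34*A^12 + 222*A^8 + 376*A^4 + 222 + 34*A^-4
  A^2 * (92*d + 114*d^3 + 4*d^5) = -4*A^12 - 134*A^8 - 474*A^4 - 474 - 134*A^-4 - 4*A^-8
  A^0 * (40 + 185*d^2 + 27*d^4) = 27*A^8 + 293*A^4 + 572 + 293*A^-4 + 27*A^-8
  A^-2 * (142*d + 67*d^3 + d^5) = -A^8 - 72*A^4 - 353 - 353*A^-4 - 72*A^-8 - A^-12
  A^-4 * (40 + 76*d^2 + 4*d^4) = 4*A^4 + 92 + 216*A^-4 + 92*A^-8 + 4*A^-12
  A^-6 * (39*d + 6*d^3) = -6 - 57*A^-4 - 57*A^-8 - 6*A^-12
  A^-8 * (5 + 5*d^2) = 5*A^-4 + 15*A^-8 + 5*A^-12
  A^-10 * (d) = -A^-8 - A^-12
Summing the groups: <K> = -A^20 + A^16 - A^12 + A^8 - A^4 + 1 + A^-12
Normalise by the writhe: (-A^3)^(-w) = (-A^3)^(8) = A^24, so f(A) = A^24 * <K> = -A^44 + A^40 - A^36 + A^32 - A^28 + A^24 + A^12.
Substitute A = t^(-1/4), i.e. A^e → t^(-e/4): V(t) = t^-3 + t^-6 - t^-7 + t^-8 - t^-9 + t^-10 - t^-11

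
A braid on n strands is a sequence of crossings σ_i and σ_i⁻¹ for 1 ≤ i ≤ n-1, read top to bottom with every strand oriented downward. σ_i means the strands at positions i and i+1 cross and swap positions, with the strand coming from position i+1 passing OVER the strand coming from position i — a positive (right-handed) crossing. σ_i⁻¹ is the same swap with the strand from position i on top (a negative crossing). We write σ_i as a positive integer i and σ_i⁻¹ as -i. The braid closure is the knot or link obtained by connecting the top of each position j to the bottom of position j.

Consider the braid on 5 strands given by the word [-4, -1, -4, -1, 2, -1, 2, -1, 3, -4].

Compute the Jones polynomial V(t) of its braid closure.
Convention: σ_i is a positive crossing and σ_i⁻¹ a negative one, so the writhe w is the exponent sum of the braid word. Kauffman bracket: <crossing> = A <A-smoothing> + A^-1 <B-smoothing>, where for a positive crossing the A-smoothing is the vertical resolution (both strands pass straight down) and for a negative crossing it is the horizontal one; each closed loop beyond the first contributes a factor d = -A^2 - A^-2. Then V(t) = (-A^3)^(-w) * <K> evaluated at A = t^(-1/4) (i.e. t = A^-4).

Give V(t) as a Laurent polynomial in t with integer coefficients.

Braid: s4^-1 s1^-1 s4^-1 s1^-1 s2 s1^-1 s2 s1^-1 s3 s4^-1 on 5 strands, 10 crossings.
Writhe w = (#positive) - (#negative) = 3 - 7 = -4.
State-sum expansion of <K>. There are 2^10 = 1024 states.
For each crossing: s=0 is the vertical smoothing, s=1 horizontal. Crossing k contributes A^(sign_k * (1 - 2*s_k)); loop factor d = -A^2 - A^-2.
Tabulate the states by total A-exponent and number of loops L (A-exp: L × count):
  A^10: L=8 ×1
  A^8: L=7 ×10
  A^6: L=6 ×45
  A^4: L=5 ×118, L=7 ×2
  A^2: L=4 ×195, L=6 ×15
  A^0: L=3 ×203, L=5 ×49
  A^-2: L=2 ×123, L=4 ×85, L=6 ×2
  A^-4: L=1 ×33, L=3 ×78, L=5 ×9
  A^-6: L=2 ×29, L=4 ×16
  A^-8: L=3 ×9, L=5 ×1
  A^-10: L=4 ×1
Each group contributes A^e * Σ count * d^(L-1):
Powers of d = -A^2 - A^-2: d^2 = A^4 + 2 + A^-4; d^3 = -A^6 - 3*A^2 - 3*A^-2 - A^-6; d^4 = A^8 + 4*A^4 + 6 + 4*A^-4 + A^-8; d^5 = -A^10 - 5*A^6 - 10*A^2 - 10*A^-2 - 5*A^-6 - A^-10; d^6 = A^12 + 6*A^8 + 15*A^4 + 20 + 15*A^-4 + 6*A^-8 + A^-12; d^7 = -A^14 - 7*A^10 - 21*A^6 - 35*A^2 - 35*A^-2 - 21*A^-6 - 7*A^-10 - A^-14.
  A^10 * (d^7) = -A^24 - 7*A^20 - 21*A^16 - 35*A^12 - 35*A^8 - 21*A^4 - 7 - A^-4
  A^8 * (10*d^6) = 10*A^20 + 60*A^16 + 150*A^12 + 200*A^8 + 150*A^4 + 60 + 10*A^-4
  A^6 * (45*d^5) = -45*A^16 - 225*A^12 - 450*A^8 - 450*A^4 - 225 - 45*A^-4
  A^4 * (118*d^4 + 2*d^6) = 2*A^16 + 130*A^12 + 502*A^8 + 748*A^4 + 502 + 130*A^-4 + 2*A^-8
  A^2 * (195*d^3 + 15*d^5) = -15*A^12 - 270*A^8 - 735*A^4 - 735 - 270*A^-4 - 15*A^-8
  A^0 * (203*d^2 + 49*d^4) = 49*A^8 + 399*A^4 + 700 + 399*A^-4 + 49*A^-8
  A^-2 * (123*d + 85*d^3 + 2*d^5) = -2*A^8 - 95*A^4 - 398 - 398*A^-4 - 95*A^-8 - 2*A^-12
  A^-4 * (33 + 78*d^2 + 9*d^4) = 9*A^4 + 114 + 243*A^-4 + 114*A^-8 + 9*A^-12
  A^-6 * (29*d + 16*d^3) = -16 - 77*A^-4 - 77*A^-8 - 16*A^-12
  A^-8 * (9*d^2 + d^4) = 1 + 13*A^-4 + 24*A^-8 + 13*A^-12 + A^-16
  A^-10 * (d^3) = -A^-4 - 3*A^-8 - 3*A^-12 - A^-16
Summing the groups: <K> = -A^24 + 3*A^20 - 4*A^16 + 5*A^12 - 6*A^8 + 5*A^4 - 4 + 3*A^-4 - A^-8 + A^-12
Normalise by the writhe: (-A^3)^(-w) = (-A^3)^(4) = A^12, so f(A) = A^12 * <K> = -A^36 + 3*A^32 - 4*A^28 + 5*A^24 - 6*A^20 + 5*A^16 - 4*A^12 + 3*A^8 - A^4 + 1.
Substitute A = t^(-1/4), i.e. A^e → t^(-e/4): V(t) = 1 - t^-1 + 3*t^-2 - 4*t^-3 + 5*t^-4 - 6*t^-5 + 5*t^-6 - 4*t^-7 + 3*t^-8 - t^-9

Answer: 1 - t^-1 + 3*t^-2 - 4*t^-3 + 5*t^-4 - 6*t^-5 + 5*t^-6 - 4*t^-7 + 3*t^-8 - t^-9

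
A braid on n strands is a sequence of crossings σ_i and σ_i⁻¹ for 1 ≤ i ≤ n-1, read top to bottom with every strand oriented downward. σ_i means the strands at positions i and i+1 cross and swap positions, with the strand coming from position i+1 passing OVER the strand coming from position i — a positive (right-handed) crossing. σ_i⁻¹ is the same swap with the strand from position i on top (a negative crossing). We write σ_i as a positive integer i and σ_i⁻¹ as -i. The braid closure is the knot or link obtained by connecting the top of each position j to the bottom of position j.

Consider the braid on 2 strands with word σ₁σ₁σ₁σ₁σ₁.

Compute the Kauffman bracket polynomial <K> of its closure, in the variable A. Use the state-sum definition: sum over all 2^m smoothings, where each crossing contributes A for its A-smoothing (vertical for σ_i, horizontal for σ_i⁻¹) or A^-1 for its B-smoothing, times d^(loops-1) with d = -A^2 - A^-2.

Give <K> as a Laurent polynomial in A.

Braid: s1 s1 s1 s1 s1 on 2 strands, 5 crossings.
Writhe w = (#positive) - (#negative) = 5 - 0 = 5.
Computing the Kauffman bracket via state sum. There are 2^5 = 32 states.
Each crossing splits two ways (0=vertical, 1=horizontal). The state's weight is A^(#A-smoothings - #B-smoothings) * d^(loops - 1).
  state 00000: A-exp=+5, loops=2, term = A^5 * d^1
  state 00001: A-exp=+3, loops=1, term = A^3 * d^0
  state 00010: A-exp=+3, loops=1, term = A^3 * d^0
  state 00011: A-exp=+1, loops=2, term = A^1 * d^1
  state 00100: A-exp=+3, loops=1, term = A^3 * d^0
  state 00101: A-exp=+1, loops=2, term = A^1 * d^1
  state 00110: A-exp=+1, loops=2, term = A^1 * d^1
  state 00111: A-exp=-1, loops=3, term = A^-1 * d^2
  state 01000: A-exp=+3, loops=1, term = A^3 * d^0
  state 01001: A-exp=+1, loops=2, term = A^1 * d^1
  state 01010: A-exp=+1, loops=2, term = A^1 * d^1
  state 01011: A-exp=-1, loops=3, term = A^-1 * d^2
  state 01100: A-exp=+1, loops=2, term = A^1 * d^1
  state 01101: A-exp=-1, loops=3, term = A^-1 * d^2
  state 01110: A-exp=-1, loops=3, term = A^-1 * d^2
  state 01111: A-exp=-3, loops=4, term = A^-3 * d^3
  state 10000: A-exp=+3, loops=1, term = A^3 * d^0
  state 10001: A-exp=+1, loops=2, term = A^1 * d^1
  state 10010: A-exp=+1, loops=2, term = A^1 * d^1
  state 10011: A-exp=-1, loops=3, term = A^-1 * d^2
  state 10100: A-exp=+1, loops=2, term = A^1 * d^1
  state 10101: A-exp=-1, loops=3, term = A^-1 * d^2
  state 10110: A-exp=-1, loops=3, term = A^-1 * d^2
  state 10111: A-exp=-3, loops=4, term = A^-3 * d^3
  state 11000: A-exp=+1, loops=2, term = A^1 * d^1
  state 11001: A-exp=-1, loops=3, term = A^-1 * d^2
  state 11010: A-exp=-1, loops=3, term = A^-1 * d^2
  state 11011: A-exp=-3, loops=4, term = A^-3 * d^3
  state 11100: A-exp=-1, loops=3, term = A^-1 * d^2
  state 11101: A-exp=-3, loops=4, term = A^-3 * d^3
  state 11110: A-exp=-3, loops=4, term = A^-3 * d^3
  state 11111: A-exp=-5, loops=5, term = A^-5 * d^4
Collect the terms by A-exponent (count of states per loop number):
Powers of d = -A^2 - A^-2: d^2 = A^4 + 2 + A^-4; d^3 = -A^6 - 3*A^2 - 3*A^-2 - A^-6; d^4 = A^8 + 4*A^4 + 6 + 4*A^-4 + A^-8.
  A^5 * (d) = -A^7 - A^3
  A^3 * (5) = 5*A^3
  A^1 * (10*d) = -10*A^3 - 10*A^-1
  A^-1 * (10*d^2) = 10*A^3 + 20*A^-1 + 10*A^-5
  A^-3 * (5*d^3) = -5*A^3 - 15*A^-1 - 15*A^-5 - 5*A^-9
  A^-5 * (d^4) = A^3 + 4*A^-1 + 6*A^-5 + 4*A^-9 + A^-13
Summing the groups: <K> = -A^7 - A^-1 + A^-5 - A^-9 + A^-13

Answer: -A^7 - A^-1 + A^-5 - A^-9 + A^-13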